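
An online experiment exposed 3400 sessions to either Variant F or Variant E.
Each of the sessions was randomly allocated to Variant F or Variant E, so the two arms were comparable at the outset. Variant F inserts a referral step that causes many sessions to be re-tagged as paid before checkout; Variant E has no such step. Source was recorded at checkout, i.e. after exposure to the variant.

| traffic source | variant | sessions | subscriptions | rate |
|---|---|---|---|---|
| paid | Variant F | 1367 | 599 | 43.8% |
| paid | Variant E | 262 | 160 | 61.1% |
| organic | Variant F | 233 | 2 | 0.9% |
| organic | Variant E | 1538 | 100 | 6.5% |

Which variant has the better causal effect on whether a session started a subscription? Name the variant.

Variant F

Stratifying would compare variants among sessions the variants themselves sorted into traffic source groups — a form of selection on an intermediate. The unconditioned pooled rates give the total causal effect.
Pooled: Variant F 37.6% vs Variant E 14.4%; Variant F is higher overall.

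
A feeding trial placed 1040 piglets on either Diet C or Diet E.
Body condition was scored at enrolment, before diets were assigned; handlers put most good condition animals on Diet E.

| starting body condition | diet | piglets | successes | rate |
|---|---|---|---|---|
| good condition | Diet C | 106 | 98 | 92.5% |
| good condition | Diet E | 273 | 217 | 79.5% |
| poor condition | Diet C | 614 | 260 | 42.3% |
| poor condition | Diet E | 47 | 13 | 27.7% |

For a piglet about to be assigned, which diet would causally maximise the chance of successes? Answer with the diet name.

The starting body condition-specific comparison favours Diet C throughout, but the pooled figures favour Diet E. The question is whether to condition on starting body condition.
Here starting body condition is a common cause — it drives both which diet a case falls under and the outcome. The crude comparison mixes populations; the stratum-specific rates are the causally relevant ones.
Within each level — good condition: 92.5% vs 79.5%; poor condition: 42.3% vs 27.7% — Diet C is higher every time.

Diet C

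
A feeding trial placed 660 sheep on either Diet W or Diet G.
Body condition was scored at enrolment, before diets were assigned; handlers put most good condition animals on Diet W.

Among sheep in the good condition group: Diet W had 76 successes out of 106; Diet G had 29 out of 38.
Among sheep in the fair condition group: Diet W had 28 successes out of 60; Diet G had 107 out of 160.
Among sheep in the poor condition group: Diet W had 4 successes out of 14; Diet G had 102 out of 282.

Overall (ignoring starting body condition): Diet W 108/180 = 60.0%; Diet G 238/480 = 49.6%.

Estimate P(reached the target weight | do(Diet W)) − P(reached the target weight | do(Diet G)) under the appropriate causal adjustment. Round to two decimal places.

The imbalance in starting body condition arose from how sheep were allocated, not from anything the diet did; and starting body condition independently affects the outcome. The pooled gap is confounded — condition on starting body condition.
Adjusting over the population distribution of starting body condition: 0.218·(0.717−0.763) + 0.333·(0.467−0.669) + 0.448·(0.286−0.362) = -0.112.

-0.11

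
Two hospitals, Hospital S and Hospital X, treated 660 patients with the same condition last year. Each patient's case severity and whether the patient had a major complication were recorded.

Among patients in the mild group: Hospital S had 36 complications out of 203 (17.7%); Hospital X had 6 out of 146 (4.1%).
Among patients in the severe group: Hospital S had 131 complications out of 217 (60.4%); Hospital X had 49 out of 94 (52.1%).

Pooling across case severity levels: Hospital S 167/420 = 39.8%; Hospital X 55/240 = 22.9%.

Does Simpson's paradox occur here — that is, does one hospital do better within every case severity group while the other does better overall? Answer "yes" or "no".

Within each case severity level (mild 17.7% vs 4.1%; severe 60.4% vs 52.1%), Hospital X has the lower rate every time. Pooled: 39.8% vs 22.9% — Hospital X has the lower rate overall. They agree.

no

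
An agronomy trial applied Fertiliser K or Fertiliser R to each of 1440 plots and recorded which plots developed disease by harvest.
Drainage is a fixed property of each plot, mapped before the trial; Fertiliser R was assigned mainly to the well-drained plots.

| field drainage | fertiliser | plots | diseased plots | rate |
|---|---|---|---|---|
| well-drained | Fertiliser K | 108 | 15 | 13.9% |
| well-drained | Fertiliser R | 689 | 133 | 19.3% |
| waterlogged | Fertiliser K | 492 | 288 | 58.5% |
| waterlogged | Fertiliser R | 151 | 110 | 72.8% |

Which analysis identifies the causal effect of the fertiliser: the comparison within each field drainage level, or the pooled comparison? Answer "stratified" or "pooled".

stratified

The stratified and pooled comparisons disagree (Fertiliser K wins within each field drainage; Fertiliser R wins overall), so the answer turns on the causal role of field drainage.
Field drainage is set before the fertiliser has any effect — it is not caused by the fertiliser — and it independently drives the outcome. That makes it a confounder, so the causal comparison is within field drainage levels.
Within each level — well-drained: 13.9% vs 19.3%; waterlogged: 58.5% vs 72.8% — Fertiliser K is lower every time.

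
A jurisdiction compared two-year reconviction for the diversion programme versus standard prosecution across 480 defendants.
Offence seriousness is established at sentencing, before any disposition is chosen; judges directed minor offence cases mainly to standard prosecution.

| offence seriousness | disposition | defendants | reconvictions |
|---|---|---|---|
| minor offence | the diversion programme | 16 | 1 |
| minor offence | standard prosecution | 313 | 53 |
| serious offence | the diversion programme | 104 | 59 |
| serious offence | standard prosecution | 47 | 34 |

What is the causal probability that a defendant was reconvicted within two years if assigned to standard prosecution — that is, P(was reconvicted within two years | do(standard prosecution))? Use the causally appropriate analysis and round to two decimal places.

0.34

Nothing the disposition does changes offence seriousness; the imbalance is an allocation artefact. With offence seriousness also predicting the outcome, the pooled figure is confounded, and the within-stratum comparison is the causal one.
Standardising standard prosecution to the population offence seriousness mix: 0.685·53/313 + 0.315·34/47 = 0.344.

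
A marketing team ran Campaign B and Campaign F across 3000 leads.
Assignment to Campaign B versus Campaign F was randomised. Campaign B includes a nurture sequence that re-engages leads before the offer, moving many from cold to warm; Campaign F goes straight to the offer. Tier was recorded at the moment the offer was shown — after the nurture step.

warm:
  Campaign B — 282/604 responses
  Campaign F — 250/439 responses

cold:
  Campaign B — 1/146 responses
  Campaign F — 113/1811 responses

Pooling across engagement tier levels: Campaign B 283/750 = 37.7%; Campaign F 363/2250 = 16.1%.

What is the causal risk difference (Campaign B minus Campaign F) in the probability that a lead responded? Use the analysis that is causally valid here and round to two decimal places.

The distribution of engagement tier is itself part of what the campaign does — it is an intermediate outcome. Holding it fixed would remove that part of the effect; the total effect is the pooled difference.
The causal difference is the pooled difference: 0.377 − 0.161 = +0.216.

+0.22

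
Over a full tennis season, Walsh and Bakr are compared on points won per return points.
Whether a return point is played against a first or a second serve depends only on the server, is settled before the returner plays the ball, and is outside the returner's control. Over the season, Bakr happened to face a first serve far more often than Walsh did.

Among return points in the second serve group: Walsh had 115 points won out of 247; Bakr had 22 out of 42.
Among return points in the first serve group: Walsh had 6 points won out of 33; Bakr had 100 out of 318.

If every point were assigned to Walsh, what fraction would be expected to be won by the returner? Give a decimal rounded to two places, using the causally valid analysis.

0.31

Serve type differs across players for reasons unrelated to any effect of the player itself, and it separately predicts the outcome — a classic confounder. We must compare within serve type levels.
Standardising Walsh to the population serve type mix: 0.452·115/247 + 0.548·6/33 = 0.310.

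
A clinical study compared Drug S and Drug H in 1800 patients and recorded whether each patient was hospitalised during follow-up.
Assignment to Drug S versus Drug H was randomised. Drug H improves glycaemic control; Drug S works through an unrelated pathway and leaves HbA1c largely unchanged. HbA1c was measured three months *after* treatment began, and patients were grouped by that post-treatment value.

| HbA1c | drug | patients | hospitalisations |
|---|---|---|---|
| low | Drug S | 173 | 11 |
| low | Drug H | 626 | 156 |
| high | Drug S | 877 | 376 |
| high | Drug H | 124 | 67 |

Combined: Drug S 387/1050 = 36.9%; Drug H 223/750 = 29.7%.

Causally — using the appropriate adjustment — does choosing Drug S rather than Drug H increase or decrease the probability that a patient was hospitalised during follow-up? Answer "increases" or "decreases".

Drug S is lower inside every HbA1c stratum but Drug H is lower in aggregate. Whether to stratify depends on how HbA1c relates to the drug.
Stratifying would compare drugs among patients the drugs themselves sorted into HbA1c groups — a form of selection on an intermediate. The unconditioned pooled rates give the total causal effect.
Pooled: Drug S 36.9% vs Drug H 29.7%; Drug H is lower overall.

increases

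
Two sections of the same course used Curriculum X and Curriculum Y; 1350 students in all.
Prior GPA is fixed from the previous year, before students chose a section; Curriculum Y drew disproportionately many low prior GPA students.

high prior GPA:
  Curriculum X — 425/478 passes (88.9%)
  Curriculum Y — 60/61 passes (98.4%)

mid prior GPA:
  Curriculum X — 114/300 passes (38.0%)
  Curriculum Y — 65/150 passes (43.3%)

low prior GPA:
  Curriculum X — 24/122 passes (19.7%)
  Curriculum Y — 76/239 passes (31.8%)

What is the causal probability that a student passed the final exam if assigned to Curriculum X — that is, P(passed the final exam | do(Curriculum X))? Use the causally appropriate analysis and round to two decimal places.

Prior GPA band differs across teaching methods for reasons unrelated to any effect of the teaching method itself, and it separately predicts the outcome — a classic confounder. We must compare within prior GPA band levels.
Standardising Curriculum X to the population prior GPA band mix: 0.399·425/478 + 0.333·114/300 + 0.267·24/122 = 0.534.

0.53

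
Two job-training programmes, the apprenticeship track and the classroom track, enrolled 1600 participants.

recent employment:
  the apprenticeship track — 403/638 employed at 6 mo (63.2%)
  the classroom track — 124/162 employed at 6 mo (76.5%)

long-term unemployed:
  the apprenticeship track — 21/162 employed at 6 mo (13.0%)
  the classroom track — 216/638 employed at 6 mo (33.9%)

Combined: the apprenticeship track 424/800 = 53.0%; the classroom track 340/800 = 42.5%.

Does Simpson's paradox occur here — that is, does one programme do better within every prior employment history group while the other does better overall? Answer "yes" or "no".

Within each prior employment history level (recent employment 63.2% vs 76.5%; long-term unemployed 13.0% vs 33.9%), the classroom track has the higher rate every time. Pooled: 53.0% vs 42.5% — the apprenticeship track has the higher rate overall. The two comparisons disagree.

yes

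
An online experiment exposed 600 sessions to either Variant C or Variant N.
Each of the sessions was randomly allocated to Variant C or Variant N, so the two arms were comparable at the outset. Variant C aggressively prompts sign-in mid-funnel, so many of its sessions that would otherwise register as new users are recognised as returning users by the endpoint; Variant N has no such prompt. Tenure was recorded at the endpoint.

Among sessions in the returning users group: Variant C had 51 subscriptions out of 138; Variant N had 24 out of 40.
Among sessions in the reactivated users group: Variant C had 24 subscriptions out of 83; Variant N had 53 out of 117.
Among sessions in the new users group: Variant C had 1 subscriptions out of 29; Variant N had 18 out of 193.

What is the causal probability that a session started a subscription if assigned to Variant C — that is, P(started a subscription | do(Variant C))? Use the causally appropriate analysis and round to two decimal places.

The stratified and pooled comparisons disagree (Variant N wins within each user tenure; Variant C wins overall), so the answer turns on the causal role of user tenure.
User tenure here is a post-treatment variable shaped by the variant; conditioning on it would introduce bias rather than remove it. The overall comparison is the causal one.
So P(outcome | do(Variant C)) is just the pooled rate for Variant C: 76/250 = 0.304.

0.30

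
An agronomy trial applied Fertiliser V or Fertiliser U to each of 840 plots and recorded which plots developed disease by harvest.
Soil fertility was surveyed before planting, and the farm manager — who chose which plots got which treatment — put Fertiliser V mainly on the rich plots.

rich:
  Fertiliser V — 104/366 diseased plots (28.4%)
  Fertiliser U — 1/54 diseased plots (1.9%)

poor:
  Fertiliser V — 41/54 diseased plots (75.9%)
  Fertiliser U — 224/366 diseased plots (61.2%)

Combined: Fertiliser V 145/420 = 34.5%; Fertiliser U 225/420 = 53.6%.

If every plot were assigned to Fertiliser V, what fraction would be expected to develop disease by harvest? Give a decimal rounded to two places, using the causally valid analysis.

0.52

Soil fertility differs across fertilisers for reasons unrelated to any effect of the fertiliser itself, and it separately predicts the outcome — a classic confounder. We must compare within soil fertility levels.
Standardising Fertiliser V to the population soil fertility mix: 0.500·104/366 + 0.500·41/54 = 0.522.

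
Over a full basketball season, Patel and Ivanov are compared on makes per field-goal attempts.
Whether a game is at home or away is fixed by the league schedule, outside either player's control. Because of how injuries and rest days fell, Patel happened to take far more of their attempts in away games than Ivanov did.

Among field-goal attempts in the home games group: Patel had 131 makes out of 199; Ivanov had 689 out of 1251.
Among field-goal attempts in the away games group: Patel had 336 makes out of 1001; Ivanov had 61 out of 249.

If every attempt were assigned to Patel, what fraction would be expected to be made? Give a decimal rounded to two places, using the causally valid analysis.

0.51

The game venue-specific comparison favours Patel throughout, but the pooled figures favour Ivanov. The question is whether to condition on game venue.
Game venue satisfies the back-door criterion: it is not a descendant of the player, and it blocks the spurious path from player to outcome. Adjusting for it (i.e., using the within-game venue rates) gives the causal effect.
Standardising Patel to the population game venue mix: 0.537·131/199 + 0.463·336/1001 = 0.509.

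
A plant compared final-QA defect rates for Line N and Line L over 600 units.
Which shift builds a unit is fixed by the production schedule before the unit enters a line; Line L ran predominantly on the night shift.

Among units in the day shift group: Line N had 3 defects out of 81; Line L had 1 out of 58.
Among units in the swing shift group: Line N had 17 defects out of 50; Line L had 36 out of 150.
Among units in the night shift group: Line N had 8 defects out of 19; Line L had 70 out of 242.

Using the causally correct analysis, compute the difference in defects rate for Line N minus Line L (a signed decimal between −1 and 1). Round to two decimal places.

Within every shift level Line L has the lower rate, yet pooled Line N does — Simpson's reversal.
Shift differs across lines for reasons unrelated to any effect of the line itself, and it separately predicts the outcome — a classic confounder. We must compare within shift levels.
Adjusting over the population distribution of shift: 0.232·(0.037−0.017) + 0.333·(0.340−0.240) + 0.435·(0.421−0.289) = +0.095.

+0.10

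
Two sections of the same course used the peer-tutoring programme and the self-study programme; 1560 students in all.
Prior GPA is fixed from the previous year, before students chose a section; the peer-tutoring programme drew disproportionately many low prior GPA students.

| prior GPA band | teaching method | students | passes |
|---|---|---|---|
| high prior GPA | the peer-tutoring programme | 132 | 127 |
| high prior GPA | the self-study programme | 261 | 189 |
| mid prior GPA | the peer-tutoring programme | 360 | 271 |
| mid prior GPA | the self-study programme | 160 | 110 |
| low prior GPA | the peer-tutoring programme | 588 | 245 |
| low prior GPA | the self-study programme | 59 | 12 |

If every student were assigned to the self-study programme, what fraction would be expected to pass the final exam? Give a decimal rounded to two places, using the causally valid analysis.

the peer-tutoring programme is higher inside every prior GPA band stratum but the self-study programme is higher in aggregate. Whether to stratify depends on how prior GPA band relates to the teaching method.
Since prior GPA band is a pre-existing factor (not a product of the teaching method) and it affects the outcome on its own, it is a confounder. The stratified rates, not the pooled rate, identify the causal effect.
Standardising the self-study programme to the population prior GPA band mix: 0.252·189/261 + 0.333·110/160 + 0.415·12/59 = 0.496.

0.50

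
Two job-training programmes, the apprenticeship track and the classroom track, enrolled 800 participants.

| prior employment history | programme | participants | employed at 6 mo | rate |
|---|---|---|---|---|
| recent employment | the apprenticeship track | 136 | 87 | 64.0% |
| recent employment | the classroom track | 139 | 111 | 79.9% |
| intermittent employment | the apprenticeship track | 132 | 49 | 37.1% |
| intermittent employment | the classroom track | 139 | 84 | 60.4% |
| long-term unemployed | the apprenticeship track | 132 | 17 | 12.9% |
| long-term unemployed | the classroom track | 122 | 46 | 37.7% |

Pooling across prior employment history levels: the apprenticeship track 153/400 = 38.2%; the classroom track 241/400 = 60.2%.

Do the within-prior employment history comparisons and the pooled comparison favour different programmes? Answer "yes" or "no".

Within each prior employment history level (recent employment 64.0% vs 79.9%; intermittent employment 37.1% vs 60.4%; long-term unemployed 12.9% vs 37.7%), the classroom track has the higher rate every time. Pooled: 38.2% vs 60.2% — the classroom track has the higher rate overall. They agree.

no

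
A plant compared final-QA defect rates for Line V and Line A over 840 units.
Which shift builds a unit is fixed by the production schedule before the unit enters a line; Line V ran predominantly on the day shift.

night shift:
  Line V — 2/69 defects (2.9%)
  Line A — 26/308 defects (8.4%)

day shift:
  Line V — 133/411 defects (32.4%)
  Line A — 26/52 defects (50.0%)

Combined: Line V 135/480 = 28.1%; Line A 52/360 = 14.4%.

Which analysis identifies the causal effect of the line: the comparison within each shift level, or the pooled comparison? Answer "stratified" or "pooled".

stratified

Since shift is a pre-existing factor (not a product of the line) and it affects the outcome on its own, it is a confounder. The stratified rates, not the pooled rate, identify the causal effect.
Within each level — night shift: 2.9% vs 8.4%; day shift: 32.4% vs 50.0% — Line V is lower every time.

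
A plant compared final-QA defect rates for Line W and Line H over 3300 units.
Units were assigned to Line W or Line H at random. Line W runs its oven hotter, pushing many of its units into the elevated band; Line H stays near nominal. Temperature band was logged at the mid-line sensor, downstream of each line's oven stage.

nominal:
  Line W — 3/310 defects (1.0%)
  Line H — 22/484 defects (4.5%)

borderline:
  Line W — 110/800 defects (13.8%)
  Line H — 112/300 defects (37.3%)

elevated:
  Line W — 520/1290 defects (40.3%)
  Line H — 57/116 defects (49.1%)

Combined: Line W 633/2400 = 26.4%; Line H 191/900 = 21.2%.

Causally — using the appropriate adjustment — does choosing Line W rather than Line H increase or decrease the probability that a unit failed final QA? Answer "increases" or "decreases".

increases

The stratified and pooled comparisons disagree (Line W wins within each in-process temperature band; Line H wins overall), so the answer turns on the causal role of in-process temperature band.
In-process temperature band lies on the pathway line → in-process temperature band → outcome, so adjusting for it blocks the indirect effect. For the total causal effect of line, use the unadjusted pooled rates.
Pooled: Line W 26.4% vs Line H 21.2%; Line H is lower overall.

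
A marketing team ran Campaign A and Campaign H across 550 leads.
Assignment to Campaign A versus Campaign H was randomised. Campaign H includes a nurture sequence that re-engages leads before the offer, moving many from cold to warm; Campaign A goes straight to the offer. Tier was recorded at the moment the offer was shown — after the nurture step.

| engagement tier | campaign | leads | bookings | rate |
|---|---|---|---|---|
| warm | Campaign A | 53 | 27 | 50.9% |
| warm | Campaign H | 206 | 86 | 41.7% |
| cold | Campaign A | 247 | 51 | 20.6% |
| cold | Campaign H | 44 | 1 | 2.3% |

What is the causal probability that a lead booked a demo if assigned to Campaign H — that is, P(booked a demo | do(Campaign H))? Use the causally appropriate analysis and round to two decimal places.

Engagement tier is downstream of the campaign. One should not condition on a consequence of treatment, so the overall rates are the right comparison.
So P(outcome | do(Campaign H)) is just the pooled rate for Campaign H: 87/250 = 0.348.

0.35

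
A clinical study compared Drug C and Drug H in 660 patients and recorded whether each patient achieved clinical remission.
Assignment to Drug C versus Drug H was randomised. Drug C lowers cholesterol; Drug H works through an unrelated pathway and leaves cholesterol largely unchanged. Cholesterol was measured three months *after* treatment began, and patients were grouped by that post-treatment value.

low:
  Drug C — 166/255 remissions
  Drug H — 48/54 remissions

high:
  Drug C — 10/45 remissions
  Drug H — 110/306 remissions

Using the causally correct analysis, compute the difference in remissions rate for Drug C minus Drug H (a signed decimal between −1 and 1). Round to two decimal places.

+0.15

Drug H is higher inside every cholesterol stratum but Drug C is higher in aggregate. Whether to stratify depends on how cholesterol relates to the drug.
Stratifying would compare drugs among patients the drugs themselves sorted into cholesterol groups — a form of selection on an intermediate. The unconditioned pooled rates give the total causal effect.
The causal difference is the pooled difference: 0.587 − 0.439 = +0.148.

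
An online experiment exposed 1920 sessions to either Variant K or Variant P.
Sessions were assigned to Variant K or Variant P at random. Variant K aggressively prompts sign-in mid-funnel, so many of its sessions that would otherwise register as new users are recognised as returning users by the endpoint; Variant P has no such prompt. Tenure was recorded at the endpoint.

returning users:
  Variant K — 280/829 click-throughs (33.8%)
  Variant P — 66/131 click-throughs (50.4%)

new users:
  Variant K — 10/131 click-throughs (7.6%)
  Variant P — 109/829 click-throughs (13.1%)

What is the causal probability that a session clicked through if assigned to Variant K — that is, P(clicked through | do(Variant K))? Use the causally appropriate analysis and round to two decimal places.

0.30

User tenure here is a post-treatment variable shaped by the variant; conditioning on it would introduce bias rather than remove it. The overall comparison is the causal one.
So P(outcome | do(Variant K)) is just the pooled rate for Variant K: 290/960 = 0.302.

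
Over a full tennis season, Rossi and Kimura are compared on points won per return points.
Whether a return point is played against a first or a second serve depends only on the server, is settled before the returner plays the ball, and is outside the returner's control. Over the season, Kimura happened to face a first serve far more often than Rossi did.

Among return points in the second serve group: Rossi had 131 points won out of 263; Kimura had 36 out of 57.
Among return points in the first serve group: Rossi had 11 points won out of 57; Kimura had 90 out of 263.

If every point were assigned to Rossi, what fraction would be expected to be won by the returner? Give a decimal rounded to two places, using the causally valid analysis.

Kimura is higher inside every serve type stratum but Rossi is higher in aggregate. Whether to stratify depends on how serve type relates to the player.
Serve type is set before the player has any effect — it is not caused by the player — and it independently drives the outcome. That makes it a confounder, so the causal comparison is within serve type levels.
Standardising Rossi to the population serve type mix: 0.500·131/263 + 0.500·11/57 = 0.346.

0.35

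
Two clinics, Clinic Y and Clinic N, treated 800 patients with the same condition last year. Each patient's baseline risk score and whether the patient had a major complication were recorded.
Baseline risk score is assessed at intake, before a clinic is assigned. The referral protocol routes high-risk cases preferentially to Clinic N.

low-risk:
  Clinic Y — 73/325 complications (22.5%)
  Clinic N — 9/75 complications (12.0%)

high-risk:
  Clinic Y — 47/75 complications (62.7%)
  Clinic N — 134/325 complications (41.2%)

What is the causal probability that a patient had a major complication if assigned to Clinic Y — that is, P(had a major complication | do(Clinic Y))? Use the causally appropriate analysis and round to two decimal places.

0.43

The stratified and pooled comparisons disagree (Clinic N wins within each baseline risk score; Clinic Y wins overall), so the answer turns on the causal role of baseline risk score.
Here baseline risk score is a common cause — it drives both which clinic a case falls under and the outcome. The crude comparison mixes populations; the stratum-specific rates are the causally relevant ones.
Standardising Clinic Y to the population baseline risk score mix: 0.500·73/325 + 0.500·47/75 = 0.426.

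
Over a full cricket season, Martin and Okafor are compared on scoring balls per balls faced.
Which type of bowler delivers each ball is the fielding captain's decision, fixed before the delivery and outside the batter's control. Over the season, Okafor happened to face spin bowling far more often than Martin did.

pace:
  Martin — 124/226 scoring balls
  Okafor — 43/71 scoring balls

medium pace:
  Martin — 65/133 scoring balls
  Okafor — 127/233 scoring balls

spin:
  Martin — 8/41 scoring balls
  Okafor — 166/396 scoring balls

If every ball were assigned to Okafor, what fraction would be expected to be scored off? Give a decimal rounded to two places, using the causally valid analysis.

0.51

The stratified and pooled comparisons disagree (Okafor wins within each bowling type; Martin wins overall), so the answer turns on the causal role of bowling type.
Bowling type is set before the player has any effect — it is not caused by the player — and it independently drives the outcome. That makes it a confounder, so the causal comparison is within bowling type levels.
Standardising Okafor to the population bowling type mix: 0.270·43/71 + 0.333·127/233 + 0.397·166/396 = 0.511.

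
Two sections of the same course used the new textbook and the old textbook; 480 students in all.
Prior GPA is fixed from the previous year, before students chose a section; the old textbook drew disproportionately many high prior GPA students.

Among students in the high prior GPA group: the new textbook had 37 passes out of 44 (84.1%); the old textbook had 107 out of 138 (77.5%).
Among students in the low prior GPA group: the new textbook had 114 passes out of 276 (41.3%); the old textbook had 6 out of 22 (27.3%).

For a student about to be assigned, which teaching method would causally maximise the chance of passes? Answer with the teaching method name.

the new textbook

The prior GPA band-specific comparison favours the new textbook throughout, but the pooled figures favour the old textbook. The question is whether to condition on prior GPA band.
The imbalance in prior GPA band arose from how students were allocated, not from anything the teaching method did; and prior GPA band independently affects the outcome. The pooled gap is confounded — condition on prior GPA band.
Within each level — high prior GPA: 84.1% vs 77.5%; low prior GPA: 41.3% vs 27.3% — the new textbook is higher every time.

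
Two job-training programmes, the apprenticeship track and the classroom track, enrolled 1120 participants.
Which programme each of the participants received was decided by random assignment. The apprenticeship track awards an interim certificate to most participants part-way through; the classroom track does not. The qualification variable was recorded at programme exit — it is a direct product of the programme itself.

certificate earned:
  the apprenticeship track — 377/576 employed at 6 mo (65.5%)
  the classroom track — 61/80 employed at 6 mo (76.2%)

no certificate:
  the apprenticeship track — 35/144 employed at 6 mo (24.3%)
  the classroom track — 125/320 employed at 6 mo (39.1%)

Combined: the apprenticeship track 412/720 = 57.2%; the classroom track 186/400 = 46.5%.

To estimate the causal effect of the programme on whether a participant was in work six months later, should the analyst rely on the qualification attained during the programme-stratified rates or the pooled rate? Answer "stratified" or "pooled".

Qualification attained during the programme is downstream of the programme. One should not condition on a consequence of treatment, so the overall rates are the right comparison.
Pooled: the apprenticeship track 57.2% vs the classroom track 46.5%; the apprenticeship track is higher overall.

pooled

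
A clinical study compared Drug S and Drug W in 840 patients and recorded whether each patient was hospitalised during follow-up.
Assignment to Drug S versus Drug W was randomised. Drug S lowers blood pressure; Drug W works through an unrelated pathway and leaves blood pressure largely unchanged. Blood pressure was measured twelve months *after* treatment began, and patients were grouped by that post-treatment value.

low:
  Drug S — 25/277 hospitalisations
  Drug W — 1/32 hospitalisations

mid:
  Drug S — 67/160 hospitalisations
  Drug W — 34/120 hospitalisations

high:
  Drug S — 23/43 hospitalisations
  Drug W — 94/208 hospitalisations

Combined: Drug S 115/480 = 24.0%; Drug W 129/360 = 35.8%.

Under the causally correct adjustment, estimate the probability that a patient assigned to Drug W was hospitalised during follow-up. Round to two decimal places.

Within every blood pressure level Drug W has the lower rate, yet pooled Drug S does — Simpson's reversal.
Blood pressure is downstream of the drug. One should not condition on a consequence of treatment, so the overall rates are the right comparison.
So P(outcome | do(Drug W)) is just the pooled rate for Drug W: 129/360 = 0.358.

0.36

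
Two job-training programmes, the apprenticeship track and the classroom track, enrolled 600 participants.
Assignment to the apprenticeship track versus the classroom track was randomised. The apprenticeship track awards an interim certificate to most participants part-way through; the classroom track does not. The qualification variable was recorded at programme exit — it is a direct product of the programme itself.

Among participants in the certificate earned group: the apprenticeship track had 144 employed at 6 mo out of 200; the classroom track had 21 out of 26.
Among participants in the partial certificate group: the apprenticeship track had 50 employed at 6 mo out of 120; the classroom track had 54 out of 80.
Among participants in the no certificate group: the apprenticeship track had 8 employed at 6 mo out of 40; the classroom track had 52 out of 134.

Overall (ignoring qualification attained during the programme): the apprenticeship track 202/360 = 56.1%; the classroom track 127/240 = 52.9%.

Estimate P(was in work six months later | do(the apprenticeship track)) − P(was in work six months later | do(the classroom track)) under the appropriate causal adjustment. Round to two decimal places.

Qualification attained during the programme lies on the pathway programme → qualification attained during the programme → outcome, so adjusting for it blocks the indirect effect. For the total causal effect of programme, use the unadjusted pooled rates.
The causal difference is the pooled difference: 0.561 − 0.529 = +0.032.

+0.03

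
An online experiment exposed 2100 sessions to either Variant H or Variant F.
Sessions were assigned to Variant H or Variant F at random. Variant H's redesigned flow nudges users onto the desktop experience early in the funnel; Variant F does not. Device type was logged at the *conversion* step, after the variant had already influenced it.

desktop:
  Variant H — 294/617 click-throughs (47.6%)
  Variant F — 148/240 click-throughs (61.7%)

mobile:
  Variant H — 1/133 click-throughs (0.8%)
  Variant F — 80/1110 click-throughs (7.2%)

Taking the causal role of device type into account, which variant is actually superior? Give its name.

Variant H

Variant F is higher inside every device type stratum but Variant H is higher in aggregate. Whether to stratify depends on how device type relates to the variant.
Device type is recorded after the variant and is itself shifted by it — it sits on the causal path from variant to outcome. Conditioning on a mediator would strip out part of the effect we want; the pooled comparison gives the total causal effect.
Pooled: Variant H 39.3% vs Variant F 16.9%; Variant H is higher overall.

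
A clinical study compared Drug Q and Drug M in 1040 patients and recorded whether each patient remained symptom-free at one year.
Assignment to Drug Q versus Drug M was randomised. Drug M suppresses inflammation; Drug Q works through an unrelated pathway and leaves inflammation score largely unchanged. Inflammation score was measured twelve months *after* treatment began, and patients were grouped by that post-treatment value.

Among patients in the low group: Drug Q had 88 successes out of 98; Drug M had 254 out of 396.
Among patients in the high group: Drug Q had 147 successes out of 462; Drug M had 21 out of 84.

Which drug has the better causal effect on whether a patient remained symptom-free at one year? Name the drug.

Because the drug influences inflammation score, inflammation score is a post-treatment mediator, not a confounder. Stratifying on it would bias the estimate; the causal effect is the crude pooled difference.
Pooled: Drug Q 42.0% vs Drug M 57.3%; Drug M is higher overall.

Drug M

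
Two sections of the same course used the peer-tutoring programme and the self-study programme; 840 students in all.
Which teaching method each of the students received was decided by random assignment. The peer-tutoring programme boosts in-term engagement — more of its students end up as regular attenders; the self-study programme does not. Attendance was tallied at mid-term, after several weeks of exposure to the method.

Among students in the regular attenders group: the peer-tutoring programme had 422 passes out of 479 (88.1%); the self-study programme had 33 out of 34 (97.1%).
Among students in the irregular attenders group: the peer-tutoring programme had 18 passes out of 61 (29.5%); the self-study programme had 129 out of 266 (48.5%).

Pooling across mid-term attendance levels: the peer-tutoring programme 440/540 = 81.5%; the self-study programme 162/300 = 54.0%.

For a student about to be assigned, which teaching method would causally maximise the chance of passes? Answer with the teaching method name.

The mid-term attendance-specific comparison favours the self-study programme throughout, but the pooled figures favour the peer-tutoring programme. The question is whether to condition on mid-term attendance.
Mid-term attendance here is a post-treatment variable shaped by the teaching method; conditioning on it would introduce bias rather than remove it. The overall comparison is the causal one.
Pooled: the peer-tutoring programme 81.5% vs the self-study programme 54.0%; the peer-tutoring programme is higher overall.

the peer-tutoring programme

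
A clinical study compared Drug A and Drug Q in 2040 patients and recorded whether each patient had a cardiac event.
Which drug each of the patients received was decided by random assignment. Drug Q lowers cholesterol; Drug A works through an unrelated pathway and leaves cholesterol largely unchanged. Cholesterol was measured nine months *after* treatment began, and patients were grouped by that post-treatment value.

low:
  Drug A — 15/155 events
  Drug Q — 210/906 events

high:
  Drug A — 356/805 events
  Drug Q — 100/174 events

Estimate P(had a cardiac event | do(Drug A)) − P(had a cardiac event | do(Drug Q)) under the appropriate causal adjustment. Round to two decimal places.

+0.10

Cholesterol lies on the pathway drug → cholesterol → outcome, so adjusting for it blocks the indirect effect. For the total causal effect of drug, use the unadjusted pooled rates.
The causal difference is the pooled difference: 0.386 − 0.287 = +0.099.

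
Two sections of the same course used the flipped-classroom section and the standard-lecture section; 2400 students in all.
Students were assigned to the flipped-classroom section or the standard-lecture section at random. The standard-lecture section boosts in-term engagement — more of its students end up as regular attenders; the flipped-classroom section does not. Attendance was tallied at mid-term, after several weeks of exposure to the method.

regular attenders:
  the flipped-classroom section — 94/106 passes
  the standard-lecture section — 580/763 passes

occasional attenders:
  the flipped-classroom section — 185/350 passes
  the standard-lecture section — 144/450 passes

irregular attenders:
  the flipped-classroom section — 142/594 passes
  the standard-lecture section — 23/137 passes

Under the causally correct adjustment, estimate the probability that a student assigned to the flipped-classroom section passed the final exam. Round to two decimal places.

The distribution of mid-term attendance is itself part of what the teaching method does — it is an intermediate outcome. Holding it fixed would remove that part of the effect; the total effect is the pooled difference.
So P(outcome | do(the flipped-classroom section)) is just the pooled rate for the flipped-classroom section: 421/1050 = 0.401.

0.40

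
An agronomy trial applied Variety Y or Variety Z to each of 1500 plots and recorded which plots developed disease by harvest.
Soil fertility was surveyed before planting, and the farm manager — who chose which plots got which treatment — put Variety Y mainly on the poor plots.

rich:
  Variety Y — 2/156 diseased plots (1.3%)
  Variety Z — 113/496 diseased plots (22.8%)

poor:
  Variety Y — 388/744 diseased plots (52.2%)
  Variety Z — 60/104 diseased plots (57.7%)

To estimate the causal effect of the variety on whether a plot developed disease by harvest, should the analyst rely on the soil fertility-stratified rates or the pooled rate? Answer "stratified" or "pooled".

The stratified and pooled comparisons disagree (Variety Y wins within each soil fertility; Variety Z wins overall), so the answer turns on the causal role of soil fertility.
Soil fertility satisfies the back-door criterion: it is not a descendant of the variety, and it blocks the spurious path from variety to outcome. Adjusting for it (i.e., using the within-soil fertility rates) gives the causal effect.
Within each level — rich: 1.3% vs 22.8%; poor: 52.2% vs 57.7% — Variety Y is lower every time.

stratified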